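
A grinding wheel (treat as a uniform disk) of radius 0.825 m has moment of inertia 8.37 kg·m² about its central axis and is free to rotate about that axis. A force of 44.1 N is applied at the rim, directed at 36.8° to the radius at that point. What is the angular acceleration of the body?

α ≈ 2.60 rad/s²

Only the tangential component produces torque: τ = F R sinθ = (44.1)(0.825) sin 36.8° = 21.79 N·m.
Newton's second law for rotation, τ = Iα, gives α = τ/I = 21.79/8.370 = 2.604 rad/s².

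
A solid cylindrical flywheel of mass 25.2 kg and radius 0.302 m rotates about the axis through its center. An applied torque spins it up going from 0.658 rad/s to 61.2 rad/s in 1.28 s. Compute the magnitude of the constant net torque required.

τ ≈ 54.4 N·m

I = ½MR² = (1/2)(25.2)(0.302)² = 1.149 kg·m².
α = Δω/Δt = (61.2 − 0.658)/1.28 = 47.30 rad/s².
τ = Iα = (1.149)(47.30) = 54.35 N·m.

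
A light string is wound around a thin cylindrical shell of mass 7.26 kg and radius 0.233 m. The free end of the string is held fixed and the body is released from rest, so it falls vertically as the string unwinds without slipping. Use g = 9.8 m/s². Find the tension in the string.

T ≈ 35.6 N

Translation: Mg − T = Ma. Rotation about the center: TR = Iα with I = MR².
With a = αR: T = (I/R²)a = M a, so Mg = (1 + 1.000)Ma.
a = g/(1 + 1.000) = 9.8/2.000 = 4.900 m/s².
T = 1.000·M·a = (1.000)(7.26)(4.900) = 35.57 N.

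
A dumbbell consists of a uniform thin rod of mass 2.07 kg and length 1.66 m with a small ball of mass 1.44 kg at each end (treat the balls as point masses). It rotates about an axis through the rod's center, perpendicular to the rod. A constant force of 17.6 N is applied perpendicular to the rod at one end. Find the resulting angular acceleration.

I_rod = (1/12)ML² = (1/12)(2.07)(1.66)² = 0.4753 kg·m².
I_balls = 2·m·(L/2)² = 2(1.44)(0.8300)² = 1.984 kg·m².
Total I = 2.459 kg·m².
τ = F·(L/2) = (17.6)(0.830) = 14.61 N·m.
α = τ/I = 14.61/2.459 = 5.940 rad/s².

α ≈ 5.94 rad/s²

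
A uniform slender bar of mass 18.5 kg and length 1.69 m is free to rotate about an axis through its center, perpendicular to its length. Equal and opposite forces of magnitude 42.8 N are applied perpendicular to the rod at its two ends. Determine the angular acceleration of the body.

α ≈ 16.4 rad/s²

I = (1/12)ML² = (1/12)(18.5)(1.69)² = 4.403 kg·m².
The couple gives τ = F·(L/2) + F·(L/2) = F L = (42.8)(1.69) = 72.33 N·m.
Newton's second law for rotation, τ = Iα, gives α = τ/I = 72.33/4.403 = 16.43 rad/s².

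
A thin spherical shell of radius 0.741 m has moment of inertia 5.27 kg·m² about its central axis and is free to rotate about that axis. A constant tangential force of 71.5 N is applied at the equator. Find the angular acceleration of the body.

α ≈ 10.1 rad/s²

τ = F R = (71.5)(0.741) = 52.98 N·m.
From τ = Iα: α = 52.98/5.270 = 10.05 rad/s².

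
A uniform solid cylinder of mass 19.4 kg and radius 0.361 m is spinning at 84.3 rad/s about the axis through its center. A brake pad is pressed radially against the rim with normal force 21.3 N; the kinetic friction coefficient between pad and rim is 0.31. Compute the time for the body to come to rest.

t ≈ 44.7 s

I = ½MR² = (1/2)(19.4)(0.361)² = 1.264 kg·m².
Friction force f = μN = (0.31)(21.3) = 6.603 N at the rim; torque magnitude τ = fR = 2.384 N·m, opposing ω.
|α| = τ/I = 2.384/1.264 = 1.886 rad/s² (deceleration).
0 = ω₀ − |α|t ⇒ t = ω₀/|α| = 84.3/1.886 = 44.71 s.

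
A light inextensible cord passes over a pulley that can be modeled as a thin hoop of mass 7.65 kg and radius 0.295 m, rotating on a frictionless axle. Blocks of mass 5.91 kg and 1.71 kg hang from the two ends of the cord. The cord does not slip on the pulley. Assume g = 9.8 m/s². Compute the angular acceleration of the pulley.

I = MR² = (7.65)(0.295)² = 0.6657 kg·m².
Heavier block: m₁g − T₁ = m₁a. Lighter block: T₂ − m₂g = m₂a.
Pulley: (T₁ − T₂)R = Iα = I(a/R), so T₁ − T₂ = (I/R²)a = 1·M_p a = 7.650·a.
Adding the three: (m₁ − m₂)g = (m₁ + m₂ + 7.650)a, so a = (5.91 − 1.71)(9.8)/(5.91 + 1.71 + 7.650) = 2.695 m/s².
α = a/R = 2.695/0.295 = 9.137 rad/s².

α ≈ 9.14 rad/s²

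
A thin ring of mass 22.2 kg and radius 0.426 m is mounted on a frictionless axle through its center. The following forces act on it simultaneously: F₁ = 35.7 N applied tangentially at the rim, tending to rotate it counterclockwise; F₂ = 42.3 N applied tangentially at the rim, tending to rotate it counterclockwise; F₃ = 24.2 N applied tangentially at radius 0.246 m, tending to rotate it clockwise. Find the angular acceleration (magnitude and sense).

α ≈ 6.77 rad/s², counterclockwise

I = MR² = (22.2)(0.426)² = 4.029 kg·m².
Taking counterclockwise as positive: τ₁ = +(35.7)(0.426) = +15.21 N·m; τ₂ = +(42.3)(0.426) = +18.02 N·m; τ₃ = −(24.2)(0.246) = −5.953 N·m.
Net torque τ = 27.27 N·m.
α = τ/I = 27.27/4.029 = 6.770 rad/s².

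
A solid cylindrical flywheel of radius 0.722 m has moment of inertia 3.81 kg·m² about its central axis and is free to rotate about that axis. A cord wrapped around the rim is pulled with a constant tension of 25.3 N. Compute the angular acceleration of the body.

α ≈ 4.79 rad/s²

τ = F R = (25.3)(0.722) = 18.27 N·m.
From τ = Iα: α = 18.27/3.810 = 4.794 rad/s².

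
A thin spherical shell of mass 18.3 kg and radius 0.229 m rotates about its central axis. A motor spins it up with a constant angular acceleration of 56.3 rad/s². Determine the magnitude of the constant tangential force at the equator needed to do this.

I = (2/3)MR² = (2/3)(18.3)(0.229)² = 0.6398 kg·m².
The required torque is τ = Iα = (0.6398)(56.30) = 36.02 N·m.
A tangential force at the equator gives τ = FR, so F = τ/R = 36.02/0.229 = 157.3 N.

F ≈ 157 N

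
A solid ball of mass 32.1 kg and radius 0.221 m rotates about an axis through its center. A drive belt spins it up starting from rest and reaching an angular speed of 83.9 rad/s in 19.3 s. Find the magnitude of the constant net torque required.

τ ≈ 2.73 N·m

I = (2/5)MR² = (2/5)(32.1)(0.221)² = 0.6271 kg·m².
α = Δω/Δt = (83.9 − 0)/19.3 = 4.347 rad/s².
τ = Iα = (0.6271)(4.347) = 2.726 N·m.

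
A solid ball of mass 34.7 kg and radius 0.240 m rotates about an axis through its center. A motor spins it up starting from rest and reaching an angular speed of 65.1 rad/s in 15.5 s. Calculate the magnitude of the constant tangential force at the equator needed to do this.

I = (2/5)MR² = (2/5)(34.7)(0.240)² = 0.7995 kg·m².
α = Δω/Δt = (65.1 − 0)/15.5 = 4.200 rad/s².
The required torque is τ = Iα = (0.7995)(4.200) = 3.358 N·m.
A tangential force at the equator gives τ = FR, so F = τ/R = 3.358/0.240 = 13.99 N.

F ≈ 14.0 N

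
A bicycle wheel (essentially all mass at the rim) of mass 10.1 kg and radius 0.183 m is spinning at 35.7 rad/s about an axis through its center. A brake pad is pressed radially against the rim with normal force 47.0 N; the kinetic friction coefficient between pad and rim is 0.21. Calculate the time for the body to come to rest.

t ≈ 6.69 s

I = MR² = (10.1)(0.183)² = 0.3382 kg·m².
Friction force f = μN = (0.21)(47.0) = 9.870 N at the rim; torque magnitude τ = fR = 1.806 N·m, opposing ω.
|α| = τ/I = 1.806/0.3382 = 5.340 rad/s² (deceleration).
0 = ω₀ − |α|t ⇒ t = ω₀/|α| = 35.7/5.340 = 6.685 s.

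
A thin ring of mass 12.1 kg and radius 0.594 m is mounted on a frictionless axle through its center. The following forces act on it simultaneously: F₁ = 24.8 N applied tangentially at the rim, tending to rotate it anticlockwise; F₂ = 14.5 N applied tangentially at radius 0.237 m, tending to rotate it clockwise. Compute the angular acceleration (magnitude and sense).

I = MR² = (12.1)(0.594)² = 4.269 kg·m².
Taking anticlockwise as positive: τ₁ = +(24.8)(0.594) = +14.73 N·m; τ₂ = −(14.5)(0.237) = −3.436 N·m.
Net torque τ = 11.29 N·m.
α = τ/I = 11.29/4.269 = 2.646 rad/s².

α ≈ 2.65 rad/s², anticlockwise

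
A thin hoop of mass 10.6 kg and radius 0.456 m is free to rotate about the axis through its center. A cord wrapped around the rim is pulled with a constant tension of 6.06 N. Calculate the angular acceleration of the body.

α ≈ 1.25 rad/s²

I = MR² = (10.6)(0.456)² = 2.204 kg·m².
τ = F R = (6.06)(0.456) = 2.763 N·m.
Newton's second law for rotation, τ = Iα, gives α = τ/I = 2.763/2.204 = 1.254 rad/s².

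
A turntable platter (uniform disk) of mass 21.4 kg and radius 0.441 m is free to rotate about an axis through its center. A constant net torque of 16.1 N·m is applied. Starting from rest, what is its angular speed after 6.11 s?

I = ½MR² = (1/2)(21.4)(0.441)² = 2.081 kg·m².
α = τ/I = 16.1/2.081 = 7.737 rad/s².
ω = ω₀ + αt = 0 + (7.737)(6.11) = 47.27 rad/s.

ω ≈ 47.3 rad/s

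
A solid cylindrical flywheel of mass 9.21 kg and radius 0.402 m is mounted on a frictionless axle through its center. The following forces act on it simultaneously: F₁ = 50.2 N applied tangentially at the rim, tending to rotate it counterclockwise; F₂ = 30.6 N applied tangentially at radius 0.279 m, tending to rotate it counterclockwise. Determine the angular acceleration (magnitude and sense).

α ≈ 38.6 rad/s², counterclockwise

I = ½MR² = (1/2)(9.21)(0.402)² = 0.7442 kg·m².
Taking counterclockwise as positive: τ₁ = +(50.2)(0.402) = +20.18 N·m; τ₂ = +(30.6)(0.279) = +8.537 N·m.
Net torque τ = 28.72 N·m.
α = τ/I = 28.72/0.7442 = 38.59 rad/s².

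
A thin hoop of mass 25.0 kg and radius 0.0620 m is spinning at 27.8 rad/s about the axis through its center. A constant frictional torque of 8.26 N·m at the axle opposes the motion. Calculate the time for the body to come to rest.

I = MR² = (25.0)(0.0620)² = 0.09610 kg·m².
The net torque has magnitude 8.26 N·m, opposing ω.
|α| = τ/I = 8.260/0.09610 = 85.95 rad/s² (deceleration).
0 = ω₀ − |α|t ⇒ t = ω₀/|α| = 27.8/85.95 = 0.3234 s.

t ≈ 0.323 s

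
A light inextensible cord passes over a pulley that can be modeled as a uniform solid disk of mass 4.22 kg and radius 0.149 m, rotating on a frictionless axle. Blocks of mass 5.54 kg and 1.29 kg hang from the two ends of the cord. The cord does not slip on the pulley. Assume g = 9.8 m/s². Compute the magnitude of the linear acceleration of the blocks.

I = ½MR² = (1/2)(4.22)(0.149)² = 0.04684 kg·m².
Heavier block: m₁g − T₁ = m₁a. Lighter block: T₂ − m₂g = m₂a.
Pulley: (T₁ − T₂)R = Iα = I(a/R), so T₁ − T₂ = (I/R²)a = (1/2)M_p a = 2.110·a.
Adding the three: (m₁ − m₂)g = (m₁ + m₂ + 2.110)a, so a = (5.54 − 1.29)(9.8)/(5.54 + 1.29 + 2.110) = 4.659 m/s².

a ≈ 4.66 m/s²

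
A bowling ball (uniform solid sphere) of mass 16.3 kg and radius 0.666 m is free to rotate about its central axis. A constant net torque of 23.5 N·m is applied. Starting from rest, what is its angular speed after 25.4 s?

I = (2/5)MR² = (2/5)(16.3)(0.666)² = 2.892 kg·m².
α = τ/I = 23.5/2.892 = 8.126 rad/s².
ω = ω₀ + αt = 0 + (8.126)(25.4) = 206.4 rad/s.

ω ≈ 206 rad/s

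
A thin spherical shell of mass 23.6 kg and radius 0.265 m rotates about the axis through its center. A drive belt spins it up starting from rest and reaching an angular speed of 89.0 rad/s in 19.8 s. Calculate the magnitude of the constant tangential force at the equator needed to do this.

I = (2/3)MR² = (2/3)(23.6)(0.265)² = 1.105 kg·m².
α = Δω/Δt = (89.0 − 0)/19.8 = 4.495 rad/s².
The required torque is τ = Iα = (1.105)(4.495) = 4.966 N·m.
A tangential force at the equator gives τ = FR, so F = τ/R = 4.966/0.265 = 18.74 N.

F ≈ 18.7 N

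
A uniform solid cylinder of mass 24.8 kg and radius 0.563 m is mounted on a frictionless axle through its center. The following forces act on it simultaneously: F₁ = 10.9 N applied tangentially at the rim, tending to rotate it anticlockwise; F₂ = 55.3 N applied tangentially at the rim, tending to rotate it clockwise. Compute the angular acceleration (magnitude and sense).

I = ½MR² = (1/2)(24.8)(0.563)² = 3.930 kg·m².
Taking anticlockwise as positive: τ₁ = +(10.9)(0.563) = +6.137 N·m; τ₂ = −(55.3)(0.563) = −31.13 N·m.
Net torque τ = -25.00 N·m.
α = τ/I = -25.00/3.930 = -6.360 rad/s².

α ≈ 6.36 rad/s², clockwise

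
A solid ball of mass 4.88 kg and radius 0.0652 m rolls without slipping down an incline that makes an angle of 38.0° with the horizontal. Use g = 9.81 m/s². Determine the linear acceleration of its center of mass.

Translation along the incline: Mg sinθ − f = Ma.
Rotation about the center: fR = Iα with I = (2/5)MR². No-slip gives a = αR, so f = (I/R²)a = (2/5)M a.
Substituting: Mg sinθ = (1 + 0.4000)Ma, so a = g sinθ/(1 + 0.4000) = (9.81) sin 38.0° / 1.400 = 4.314 m/s².

a ≈ 4.31 m/s²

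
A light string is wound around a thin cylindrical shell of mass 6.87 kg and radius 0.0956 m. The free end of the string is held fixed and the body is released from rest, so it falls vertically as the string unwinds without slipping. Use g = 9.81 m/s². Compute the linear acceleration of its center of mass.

a ≈ 4.91 m/s²

Translation: Mg − T = Ma. Rotation about the center: TR = Iα with I = MR².
With a = αR: T = (I/R²)a = M a, so Mg = (1 + 1.000)Ma.
a = g/(1 + 1.000) = 9.81/2.000 = 4.905 m/s².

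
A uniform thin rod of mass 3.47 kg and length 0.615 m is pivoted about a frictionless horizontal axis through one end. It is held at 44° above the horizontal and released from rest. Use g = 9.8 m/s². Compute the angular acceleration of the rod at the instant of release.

About the pivot, I = (1/3)ML² = (1/3)(3.47)(0.615)² = 0.4375 kg·m².
The weight acts at the center, a distance L/2 = 0.3075 m from the pivot; τ = Mg(L/2) cos 44° = 7.522 N·m.
α = τ/I = 7.522/0.4375 = 17.19 rad/s².

α ≈ 17.2 rad/s²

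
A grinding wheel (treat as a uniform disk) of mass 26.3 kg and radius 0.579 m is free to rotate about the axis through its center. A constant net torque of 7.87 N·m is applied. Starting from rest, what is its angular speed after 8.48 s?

I = ½MR² = (1/2)(26.3)(0.579)² = 4.408 kg·m².
α = τ/I = 7.87/4.408 = 1.785 rad/s².
ω = ω₀ + αt = 0 + (1.785)(8.48) = 15.14 rad/s.

ω ≈ 15.1 rad/s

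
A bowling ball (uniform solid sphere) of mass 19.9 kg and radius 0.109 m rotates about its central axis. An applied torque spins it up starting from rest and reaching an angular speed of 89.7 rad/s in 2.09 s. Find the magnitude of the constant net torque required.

τ ≈ 4.06 N·m

I = (2/5)MR² = (2/5)(19.9)(0.109)² = 0.09457 kg·m².
α = Δω/Δt = (89.7 − 0)/2.09 = 42.92 rad/s².
τ = Iα = (0.09457)(42.92) = 4.059 N·m.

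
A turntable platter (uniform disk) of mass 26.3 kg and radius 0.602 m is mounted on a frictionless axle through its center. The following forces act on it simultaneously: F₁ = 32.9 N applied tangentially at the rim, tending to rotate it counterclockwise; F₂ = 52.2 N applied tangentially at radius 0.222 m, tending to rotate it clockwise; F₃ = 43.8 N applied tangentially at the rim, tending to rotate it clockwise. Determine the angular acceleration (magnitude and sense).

I = ½MR² = (1/2)(26.3)(0.602)² = 4.766 kg·m².
Taking counterclockwise as positive: τ₁ = +(32.9)(0.602) = +19.81 N·m; τ₂ = −(52.2)(0.222) = −11.59 N·m; τ₃ = −(43.8)(0.602) = −26.37 N·m.
Net torque τ = -18.15 N·m.
α = τ/I = -18.15/4.766 = -3.809 rad/s².

α ≈ 3.81 rad/s², clockwise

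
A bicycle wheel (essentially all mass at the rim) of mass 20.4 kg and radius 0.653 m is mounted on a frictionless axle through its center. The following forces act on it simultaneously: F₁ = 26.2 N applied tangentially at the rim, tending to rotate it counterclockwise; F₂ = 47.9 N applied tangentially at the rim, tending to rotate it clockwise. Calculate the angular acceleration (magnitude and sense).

α ≈ 1.63 rad/s², clockwise

I = MR² = (20.4)(0.653)² = 8.699 kg·m².
Taking counterclockwise as positive: τ₁ = +(26.2)(0.653) = +17.11 N·m; τ₂ = −(47.9)(0.653) = −31.28 N·m.
Net torque τ = -14.17 N·m.
α = τ/I = -14.17/8.699 = -1.629 rad/s².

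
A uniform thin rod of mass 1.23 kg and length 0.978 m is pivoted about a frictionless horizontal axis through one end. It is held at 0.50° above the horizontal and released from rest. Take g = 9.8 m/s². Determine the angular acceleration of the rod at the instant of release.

α ≈ 15.0 rad/s²

About the pivot, I = (1/3)ML² = (1/3)(1.23)(0.978)² = 0.3922 kg·m².
The weight acts at the center, a distance L/2 = 0.4890 m from the pivot; τ = Mg(L/2) cos 0.50° = 5.894 N·m.
α = τ/I = 5.894/0.3922 = 15.03 rad/s².
(Equivalently α = (3g/(2L)) cos 0.50° = 15.03 rad/s².)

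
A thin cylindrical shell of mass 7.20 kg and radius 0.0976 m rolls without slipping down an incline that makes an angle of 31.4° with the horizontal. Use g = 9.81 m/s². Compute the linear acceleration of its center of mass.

Translation along the incline: Mg sinθ − f = Ma.
Rotation about the center: fR = Iα with I = MR². No-slip gives a = αR, so f = (I/R²)a = M a.
Substituting: Mg sinθ = (1 + 1.000)Ma, so a = g sinθ/(1 + 1.000) = (9.81) sin 31.4° / 2.000 = 2.556 m/s².

a ≈ 2.56 m/s²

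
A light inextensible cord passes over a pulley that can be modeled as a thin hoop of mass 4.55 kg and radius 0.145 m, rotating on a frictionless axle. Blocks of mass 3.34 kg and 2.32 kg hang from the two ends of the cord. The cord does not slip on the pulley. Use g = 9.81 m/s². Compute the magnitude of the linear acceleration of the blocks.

a ≈ 0.980 m/s²

I = MR² = (4.55)(0.145)² = 0.09566 kg·m².
Heavier block: m₁g − T₁ = m₁a. Lighter block: T₂ − m₂g = m₂a.
Pulley: (T₁ − T₂)R = Iα = I(a/R), so T₁ − T₂ = (I/R²)a = 1·M_p a = 4.550·a.
Adding the three: (m₁ − m₂)g = (m₁ + m₂ + 4.550)a, so a = (3.34 − 2.32)(9.81)/(3.34 + 2.32 + 4.550) = 0.9800 m/s².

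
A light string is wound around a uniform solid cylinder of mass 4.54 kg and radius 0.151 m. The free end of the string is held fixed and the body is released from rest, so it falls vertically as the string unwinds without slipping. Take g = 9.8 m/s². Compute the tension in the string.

T ≈ 14.8 N

Translation: Mg − T = Ma. Rotation about the center: TR = Iα with I = ½MR².
With a = αR: T = (I/R²)a = (1/2)M a, so Mg = (1 + 0.5000)Ma.
a = g/(1 + 0.5000) = 9.8/1.500 = 6.533 m/s².
T = 0.5000·M·a = (0.5000)(4.54)(6.533) = 14.83 N.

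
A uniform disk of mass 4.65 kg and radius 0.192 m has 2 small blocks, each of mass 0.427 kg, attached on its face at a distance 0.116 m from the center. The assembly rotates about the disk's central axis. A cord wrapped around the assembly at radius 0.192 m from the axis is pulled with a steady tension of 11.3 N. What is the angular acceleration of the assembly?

I_disk = ½MR² = ½(4.65)(0.192)² = 0.08571 kg·m².
I_blocks = 2·m·r² = 2(0.427)(0.116)² = 0.01149 kg·m².
Total I = 0.09720 kg·m².
τ = F r = (11.3)(0.192) = 2.170 N·m.
α = τ/I = 2.170/0.09720 = 22.32 rad/s².

α ≈ 22.3 rad/s²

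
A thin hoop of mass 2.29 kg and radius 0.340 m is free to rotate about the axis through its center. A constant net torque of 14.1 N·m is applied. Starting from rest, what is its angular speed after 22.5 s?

I = MR² = (2.29)(0.340)² = 0.2647 kg·m².
α = τ/I = 14.1/0.2647 = 53.26 rad/s².
ω = ω₀ + αt = 0 + (53.26)(22.5) = 1198 rad/s.

ω ≈ 1200 rad/s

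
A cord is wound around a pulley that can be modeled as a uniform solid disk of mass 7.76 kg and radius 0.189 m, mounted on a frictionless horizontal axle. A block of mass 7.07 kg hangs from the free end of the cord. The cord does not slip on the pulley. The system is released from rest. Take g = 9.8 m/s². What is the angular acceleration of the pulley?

I = ½MR² = (1/2)(7.76)(0.189)² = 0.1386 kg·m².
Block: mg − T = ma. Pulley: TR = Iα. No-slip: a = αR, so T = (I/R²)a = 3.880·a.
Then mg = (m + 3.880)a, so a = (7.07)(9.8)/(7.07 + 3.880) = 6.327 m/s².
α = a/R = 6.327/0.189 = 33.48 rad/s².

α ≈ 33.5 rad/s²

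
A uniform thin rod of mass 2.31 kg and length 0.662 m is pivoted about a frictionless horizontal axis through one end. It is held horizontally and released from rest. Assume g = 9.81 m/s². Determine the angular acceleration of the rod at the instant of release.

About the pivot, I = (1/3)ML² = (1/3)(2.31)(0.662)² = 0.3374 kg·m².
The weight acts at the center, a distance L/2 = 0.3310 m from the pivot; τ = Mg(L/2) = 7.501 N·m.
α = τ/I = 7.501/0.3374 = 22.23 rad/s².
(Equivalently α = (3g/(2L)) = 22.23 rad/s².)

α ≈ 22.2 rad/s²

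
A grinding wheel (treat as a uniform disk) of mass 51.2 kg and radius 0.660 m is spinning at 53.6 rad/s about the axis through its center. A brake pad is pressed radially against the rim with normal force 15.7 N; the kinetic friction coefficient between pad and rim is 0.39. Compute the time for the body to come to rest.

I = ½MR² = (1/2)(51.2)(0.660)² = 11.15 kg·m².
Friction force f = μN = (0.39)(15.7) = 6.123 N at the rim; torque magnitude τ = fR = 4.041 N·m, opposing ω.
|α| = τ/I = 4.041/11.15 = 0.3624 rad/s² (deceleration).
0 = ω₀ − |α|t ⇒ t = ω₀/|α| = 53.6/0.3624 = 147.9 s.

t ≈ 148 s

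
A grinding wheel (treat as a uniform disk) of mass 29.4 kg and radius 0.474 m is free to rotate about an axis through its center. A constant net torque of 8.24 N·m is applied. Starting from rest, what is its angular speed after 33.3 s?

ω ≈ 83.1 rad/s

I = ½MR² = (1/2)(29.4)(0.474)² = 3.303 kg·m².
α = τ/I = 8.24/3.303 = 2.495 rad/s².
ω = ω₀ + αt = 0 + (2.495)(33.3) = 83.08 rad/s.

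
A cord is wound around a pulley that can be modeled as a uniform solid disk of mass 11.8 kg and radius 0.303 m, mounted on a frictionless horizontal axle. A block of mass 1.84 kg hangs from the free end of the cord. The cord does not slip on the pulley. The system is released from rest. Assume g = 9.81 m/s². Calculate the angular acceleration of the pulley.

α ≈ 7.70 rad/s²

I = ½MR² = (1/2)(11.8)(0.303)² = 0.5417 kg·m².
Block: mg − T = ma. Pulley: TR = Iα. No-slip: a = αR, so T = (I/R²)a = 5.900·a.
Then mg = (m + 5.900)a, so a = (1.84)(9.81)/(1.84 + 5.900) = 2.332 m/s².
α = a/R = 2.332/0.303 = 7.697 rad/s².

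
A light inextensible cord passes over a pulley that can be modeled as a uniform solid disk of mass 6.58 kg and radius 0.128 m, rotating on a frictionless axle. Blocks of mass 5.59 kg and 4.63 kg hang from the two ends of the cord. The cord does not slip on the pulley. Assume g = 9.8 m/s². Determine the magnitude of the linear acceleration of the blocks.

I = ½MR² = (1/2)(6.58)(0.128)² = 0.05390 kg·m².
Heavier block: m₁g − T₁ = m₁a. Lighter block: T₂ − m₂g = m₂a.
Pulley: (T₁ − T₂)R = Iα = I(a/R), so T₁ − T₂ = (I/R²)a = (1/2)M_p a = 3.290·a.
Adding the three: (m₁ − m₂)g = (m₁ + m₂ + 3.290)a, so a = (5.59 − 4.63)(9.8)/(5.59 + 4.63 + 3.290) = 0.6964 m/s².

a ≈ 0.696 m/s²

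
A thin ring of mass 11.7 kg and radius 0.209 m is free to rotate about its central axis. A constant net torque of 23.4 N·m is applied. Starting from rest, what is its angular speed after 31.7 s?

I = MR² = (11.7)(0.209)² = 0.5111 kg·m².
α = τ/I = 23.4/0.5111 = 45.79 rad/s².
ω = ω₀ + αt = 0 + (45.79)(31.7) = 1451 rad/s.

ω ≈ 1450 rad/s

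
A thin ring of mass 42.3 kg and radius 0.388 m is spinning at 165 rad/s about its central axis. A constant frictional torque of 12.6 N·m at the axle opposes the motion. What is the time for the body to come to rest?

t ≈ 83.4 s

I = MR² = (42.3)(0.388)² = 6.368 kg·m².
The net torque has magnitude 12.6 N·m, opposing ω.
|α| = τ/I = 12.60/6.368 = 1.979 rad/s² (deceleration).
0 = ω₀ − |α|t ⇒ t = ω₀/|α| = 165/1.979 = 83.39 s.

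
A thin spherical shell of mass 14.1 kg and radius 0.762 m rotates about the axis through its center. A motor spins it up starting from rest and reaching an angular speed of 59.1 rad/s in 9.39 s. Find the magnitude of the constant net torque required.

I = (2/3)MR² = (2/3)(14.1)(0.762)² = 5.458 kg·m².
α = Δω/Δt = (59.1 − 0)/9.39 = 6.294 rad/s².
τ = Iα = (5.458)(6.294) = 34.35 N·m.

τ ≈ 34.4 N·m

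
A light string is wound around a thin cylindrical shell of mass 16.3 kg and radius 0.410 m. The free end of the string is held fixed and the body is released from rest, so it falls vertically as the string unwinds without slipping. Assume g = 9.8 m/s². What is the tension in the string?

Translation: Mg − T = Ma. Rotation about the center: TR = Iα with I = MR².
With a = αR: T = (I/R²)a = M a, so Mg = (1 + 1.000)Ma.
a = g/(1 + 1.000) = 9.8/2.000 = 4.900 m/s².
T = 1.000·M·a = (1.000)(16.3)(4.900) = 79.87 N.

T ≈ 79.9 N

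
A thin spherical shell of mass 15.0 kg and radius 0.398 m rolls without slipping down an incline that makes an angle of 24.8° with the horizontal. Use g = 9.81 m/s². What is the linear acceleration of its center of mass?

Translation along the incline: Mg sinθ − f = Ma.
Rotation about the center: fR = Iα with I = (2/3)MR². No-slip gives a = αR, so f = (I/R²)a = (2/3)M a.
Substituting: Mg sinθ = (1 + 0.6667)Ma, so a = g sinθ/(1 + 0.6667) = (9.81) sin 24.8° / 1.667 = 2.469 m/s².

a ≈ 2.47 m/s²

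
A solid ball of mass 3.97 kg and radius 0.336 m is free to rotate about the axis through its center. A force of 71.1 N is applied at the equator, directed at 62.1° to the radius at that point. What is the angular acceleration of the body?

I = (2/5)MR² = (2/5)(3.97)(0.336)² = 0.1793 kg·m².
Only the tangential component produces torque: τ = F R sinθ = (71.1)(0.336) sin 62.1° = 21.11 N·m.
From τ = Iα: α = 21.11/0.1793 = 117.8 rad/s².

α ≈ 118 rad/s²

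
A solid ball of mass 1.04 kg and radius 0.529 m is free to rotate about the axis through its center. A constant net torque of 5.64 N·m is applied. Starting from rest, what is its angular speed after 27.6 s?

ω ≈ 1340 rad/s

I = (2/5)MR² = (2/5)(1.04)(0.529)² = 0.1164 kg·m².
α = τ/I = 5.64/0.1164 = 48.45 rad/s².
ω = ω₀ + αt = 0 + (48.45)(27.6) = 1337 rad/s.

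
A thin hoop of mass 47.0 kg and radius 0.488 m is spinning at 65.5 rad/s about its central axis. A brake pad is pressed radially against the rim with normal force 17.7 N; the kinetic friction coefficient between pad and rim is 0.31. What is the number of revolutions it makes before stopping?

≈ 1430 revolutions

I = MR² = (47.0)(0.488)² = 11.19 kg·m².
Friction force f = μN = (0.31)(17.7) = 5.487 N at the rim; torque magnitude τ = fR = 2.678 N·m, opposing ω.
|α| = τ/I = 2.678/11.19 = 0.2392 rad/s² (deceleration).
ω² = ω₀² − 2|α|θ with ω = 0 ⇒ θ = ω₀²/(2|α|) = 8967 rad = 1427 rev.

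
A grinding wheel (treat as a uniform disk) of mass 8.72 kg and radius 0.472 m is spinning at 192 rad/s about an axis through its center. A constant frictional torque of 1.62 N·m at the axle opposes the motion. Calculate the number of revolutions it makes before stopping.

≈ 1760 revolutions

I = ½MR² = (1/2)(8.72)(0.472)² = 0.9713 kg·m².
The net torque has magnitude 1.62 N·m, opposing ω.
|α| = τ/I = 1.620/0.9713 = 1.668 rad/s² (deceleration).
ω² = ω₀² − 2|α|θ with ω = 0 ⇒ θ = ω₀²/(2|α|) = 11050 rad = 1759 rev.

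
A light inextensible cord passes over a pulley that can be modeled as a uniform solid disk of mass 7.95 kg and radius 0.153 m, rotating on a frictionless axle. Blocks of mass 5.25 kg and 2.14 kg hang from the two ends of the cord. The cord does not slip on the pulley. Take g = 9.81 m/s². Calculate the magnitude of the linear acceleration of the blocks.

a ≈ 2.68 m/s²

I = ½MR² = (1/2)(7.95)(0.153)² = 0.09305 kg·m².
Heavier block: m₁g − T₁ = m₁a. Lighter block: T₂ − m₂g = m₂a.
Pulley: (T₁ − T₂)R = Iα = I(a/R), so T₁ − T₂ = (I/R²)a = (1/2)M_p a = 3.975·a.
Adding the three: (m₁ − m₂)g = (m₁ + m₂ + 3.975)a, so a = (5.25 − 2.14)(9.81)/(5.25 + 2.14 + 3.975) = 2.684 m/s².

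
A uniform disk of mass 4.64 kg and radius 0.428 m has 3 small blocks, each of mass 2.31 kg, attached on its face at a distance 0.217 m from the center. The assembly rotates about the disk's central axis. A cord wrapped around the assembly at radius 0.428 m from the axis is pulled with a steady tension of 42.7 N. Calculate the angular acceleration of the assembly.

I_disk = ½MR² = ½(4.64)(0.428)² = 0.4250 kg·m².
I_blocks = 3·m·r² = 3(2.31)(0.217)² = 0.3263 kg·m².
Total I = 0.7513 kg·m².
τ = F r = (42.7)(0.428) = 18.28 N·m.
α = τ/I = 18.28/0.7513 = 24.32 rad/s².

α ≈ 24.3 rad/s²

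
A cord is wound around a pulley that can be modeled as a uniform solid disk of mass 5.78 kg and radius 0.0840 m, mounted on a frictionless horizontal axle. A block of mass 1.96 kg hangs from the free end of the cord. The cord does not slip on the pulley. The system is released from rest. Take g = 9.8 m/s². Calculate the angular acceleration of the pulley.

α ≈ 47.1 rad/s²

I = ½MR² = (1/2)(5.78)(0.0840)² = 0.02039 kg·m².
Block: mg − T = ma. Pulley: TR = Iα. No-slip: a = αR, so T = (I/R²)a = 2.890·a.
Then mg = (m + 2.890)a, so a = (1.96)(9.8)/(1.96 + 2.890) = 3.960 m/s².
α = a/R = 3.960/0.0840 = 47.15 rad/s².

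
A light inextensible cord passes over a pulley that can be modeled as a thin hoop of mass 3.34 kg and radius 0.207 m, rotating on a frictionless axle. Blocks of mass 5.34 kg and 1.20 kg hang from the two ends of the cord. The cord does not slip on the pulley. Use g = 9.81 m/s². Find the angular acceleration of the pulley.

I = MR² = (3.34)(0.207)² = 0.1431 kg·m².
Heavier block: m₁g − T₁ = m₁a. Lighter block: T₂ − m₂g = m₂a.
Pulley: (T₁ − T₂)R = Iα = I(a/R), so T₁ − T₂ = (I/R²)a = 1·M_p a = 3.340·a.
Adding the three: (m₁ − m₂)g = (m₁ + m₂ + 3.340)a, so a = (5.34 − 1.20)(9.81)/(5.34 + 1.20 + 3.340) = 4.111 m/s².
α = a/R = 4.111/0.207 = 19.86 rad/s².

α ≈ 19.9 rad/s²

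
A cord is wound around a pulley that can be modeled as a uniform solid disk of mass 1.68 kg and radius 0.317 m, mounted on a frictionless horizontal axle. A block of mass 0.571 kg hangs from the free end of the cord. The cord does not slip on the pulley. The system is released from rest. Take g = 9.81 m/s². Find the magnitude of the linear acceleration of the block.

a ≈ 3.97 m/s²

I = ½MR² = (1/2)(1.68)(0.317)² = 0.08441 kg·m².
Block: mg − T = ma. Pulley: TR = Iα. No-slip: a = αR, so T = (I/R²)a = 0.8400·a.
Then mg = (m + 0.8400)a, so a = (0.571)(9.81)/(0.571 + 0.8400) = 3.970 m/s².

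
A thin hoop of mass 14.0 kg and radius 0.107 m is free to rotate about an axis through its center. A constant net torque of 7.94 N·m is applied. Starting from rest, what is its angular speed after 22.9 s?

I = MR² = (14.0)(0.107)² = 0.1603 kg·m².
α = τ/I = 7.94/0.1603 = 49.54 rad/s².
ω = ω₀ + αt = 0 + (49.54)(22.9) = 1134 rad/s.

ω ≈ 1130 rad/s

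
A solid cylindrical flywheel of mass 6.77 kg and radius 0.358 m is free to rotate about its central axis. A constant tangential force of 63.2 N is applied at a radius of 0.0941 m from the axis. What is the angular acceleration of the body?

I = ½MR² = (1/2)(6.77)(0.358)² = 0.4338 kg·m².
τ = F·r = (63.2)(0.0941) = 5.947 N·m.
Newton's second law for rotation, τ = Iα, gives α = τ/I = 5.947/0.4338 = 13.71 rad/s².

α ≈ 13.7 rad/s²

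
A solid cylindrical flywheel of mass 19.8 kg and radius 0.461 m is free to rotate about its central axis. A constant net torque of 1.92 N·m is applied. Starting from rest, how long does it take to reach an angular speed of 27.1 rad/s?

I = ½MR² = (1/2)(19.8)(0.461)² = 2.104 kg·m².
α = τ/I = 1.92/2.104 = 0.9126 rad/s².
ω = αt ⇒ t = ω/α = 27.1/0.9126 = 29.70 s.

t ≈ 29.7 s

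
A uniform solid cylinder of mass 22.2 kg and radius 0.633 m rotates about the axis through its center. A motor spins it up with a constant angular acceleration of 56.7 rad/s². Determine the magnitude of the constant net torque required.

τ ≈ 252 N·m

I = ½MR² = (1/2)(22.2)(0.633)² = 4.448 kg·m².
τ = Iα = (4.448)(56.70) = 252.2 N·m.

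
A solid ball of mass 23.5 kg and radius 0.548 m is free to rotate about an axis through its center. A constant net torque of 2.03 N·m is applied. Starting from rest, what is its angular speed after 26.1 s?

I = (2/5)MR² = (2/5)(23.5)(0.548)² = 2.823 kg·m².
α = τ/I = 2.03/2.823 = 0.7191 rad/s².
ω = ω₀ + αt = 0 + (0.7191)(26.1) = 18.77 rad/s.

ω ≈ 18.8 rad/s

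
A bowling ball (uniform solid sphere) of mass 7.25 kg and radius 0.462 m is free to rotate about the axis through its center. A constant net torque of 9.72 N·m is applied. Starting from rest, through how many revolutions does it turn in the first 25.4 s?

I = (2/5)MR² = (2/5)(7.25)(0.462)² = 0.6190 kg·m².
α = τ/I = 9.72/0.6190 = 15.70 rad/s².
θ = ½αt² = ½(15.70)(25.4)² = 5065 rad.
Revolutions = θ/(2π) = 806.2.

≈ 806 revolutions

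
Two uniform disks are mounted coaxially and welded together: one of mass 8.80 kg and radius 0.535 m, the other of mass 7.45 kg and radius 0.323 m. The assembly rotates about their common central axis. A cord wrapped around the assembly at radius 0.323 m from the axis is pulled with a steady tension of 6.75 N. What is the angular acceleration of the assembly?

α ≈ 1.32 rad/s²

I = ½M₁R₁² + ½M₂R₂² = ½(8.80)(0.535)² + ½(7.45)(0.323)² = 1.648 kg·m².
τ = F r = (6.75)(0.323) = 2.180 N·m.
α = τ/I = 2.180/1.648 = 1.323 rad/s².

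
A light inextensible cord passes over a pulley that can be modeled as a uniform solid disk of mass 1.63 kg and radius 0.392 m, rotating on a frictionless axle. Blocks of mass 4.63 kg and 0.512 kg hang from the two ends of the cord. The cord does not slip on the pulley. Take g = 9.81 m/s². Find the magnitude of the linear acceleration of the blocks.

a ≈ 6.78 m/s²

I = ½MR² = (1/2)(1.63)(0.392)² = 0.1252 kg·m².
Heavier block: m₁g − T₁ = m₁a. Lighter block: T₂ − m₂g = m₂a.
Pulley: (T₁ − T₂)R = Iα = I(a/R), so T₁ − T₂ = (I/R²)a = (1/2)M_p a = 0.8150·a.
Adding the three: (m₁ − m₂)g = (m₁ + m₂ + 0.8150)a, so a = (4.63 − 0.512)(9.81)/(4.63 + 0.512 + 0.8150) = 6.782 m/s².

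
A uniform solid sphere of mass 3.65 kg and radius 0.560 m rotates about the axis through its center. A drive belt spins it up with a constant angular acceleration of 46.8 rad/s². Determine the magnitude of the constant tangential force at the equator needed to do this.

I = (2/5)MR² = (2/5)(3.65)(0.560)² = 0.4579 kg·m².
The required torque is τ = Iα = (0.4579)(46.80) = 21.43 N·m.
A tangential force at the equator gives τ = FR, so F = τ/R = 21.43/0.560 = 38.26 N.

F ≈ 38.3 N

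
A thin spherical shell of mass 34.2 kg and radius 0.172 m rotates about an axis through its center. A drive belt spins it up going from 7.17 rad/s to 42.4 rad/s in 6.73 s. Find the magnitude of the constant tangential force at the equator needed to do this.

F ≈ 20.5 N

I = (2/3)MR² = (2/3)(34.2)(0.172)² = 0.6745 kg·m².
α = Δω/Δt = (42.4 − 7.17)/6.73 = 5.235 rad/s².
The required torque is τ = Iα = (0.6745)(5.235) = 3.531 N·m.
A tangential force at the equator gives τ = FR, so F = τ/R = 3.531/0.172 = 20.53 N.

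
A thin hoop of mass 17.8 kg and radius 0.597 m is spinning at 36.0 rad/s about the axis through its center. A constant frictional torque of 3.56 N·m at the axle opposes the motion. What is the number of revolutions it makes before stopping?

≈ 184 revolutions

I = MR² = (17.8)(0.597)² = 6.344 kg·m².
The net torque has magnitude 3.56 N·m, opposing ω.
|α| = τ/I = 3.560/6.344 = 0.5612 rad/s² (deceleration).
ω² = ω₀² − 2|α|θ with ω = 0 ⇒ θ = ω₀²/(2|α|) = 1155 rad = 183.8 rev.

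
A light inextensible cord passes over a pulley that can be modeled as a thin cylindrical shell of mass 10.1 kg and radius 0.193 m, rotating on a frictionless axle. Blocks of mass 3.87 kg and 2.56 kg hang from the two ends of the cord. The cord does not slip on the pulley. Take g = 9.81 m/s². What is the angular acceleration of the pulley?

I = MR² = (10.1)(0.193)² = 0.3762 kg·m².
Heavier block: m₁g − T₁ = m₁a. Lighter block: T₂ − m₂g = m₂a.
Pulley: (T₁ − T₂)R = Iα = I(a/R), so T₁ − T₂ = (I/R²)a = 1·M_p a = 10.10·a.
Adding the three: (m₁ − m₂)g = (m₁ + m₂ + 10.10)a, so a = (3.87 − 2.56)(9.81)/(3.87 + 2.56 + 10.10) = 0.7774 m/s².
α = a/R = 0.7774/0.193 = 4.028 rad/s².

α ≈ 4.03 rad/s²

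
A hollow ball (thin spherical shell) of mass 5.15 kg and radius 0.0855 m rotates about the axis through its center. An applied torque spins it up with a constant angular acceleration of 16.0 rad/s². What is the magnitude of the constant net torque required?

τ ≈ 0.402 N·m

I = (2/3)MR² = (2/3)(5.15)(0.0855)² = 0.02510 kg·m².
τ = Iα = (0.02510)(16.00) = 0.4016 N·m.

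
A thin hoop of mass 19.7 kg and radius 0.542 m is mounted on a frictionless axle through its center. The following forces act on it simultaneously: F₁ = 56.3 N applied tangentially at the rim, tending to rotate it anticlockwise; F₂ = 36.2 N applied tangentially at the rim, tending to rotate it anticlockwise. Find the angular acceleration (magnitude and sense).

α ≈ 8.66 rad/s², anticlockwise

I = MR² = (19.7)(0.542)² = 5.787 kg·m².
Taking anticlockwise as positive: τ₁ = +(56.3)(0.542) = +30.51 N·m; τ₂ = +(36.2)(0.542) = +19.62 N·m.
Net torque τ = 50.14 N·m.
α = τ/I = 50.14/5.787 = 8.663 rad/s².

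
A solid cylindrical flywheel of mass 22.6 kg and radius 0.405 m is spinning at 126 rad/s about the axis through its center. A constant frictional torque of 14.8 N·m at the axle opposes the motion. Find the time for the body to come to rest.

I = ½MR² = (1/2)(22.6)(0.405)² = 1.853 kg·m².
The net torque has magnitude 14.8 N·m, opposing ω.
|α| = τ/I = 14.80/1.853 = 7.985 rad/s² (deceleration).
0 = ω₀ − |α|t ⇒ t = ω₀/|α| = 126/7.985 = 15.78 s.

t ≈ 15.8 s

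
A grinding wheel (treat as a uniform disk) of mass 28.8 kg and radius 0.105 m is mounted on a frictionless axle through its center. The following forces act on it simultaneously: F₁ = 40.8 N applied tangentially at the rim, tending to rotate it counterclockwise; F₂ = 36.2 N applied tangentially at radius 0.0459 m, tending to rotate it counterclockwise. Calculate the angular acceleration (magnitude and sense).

I = ½MR² = (1/2)(28.8)(0.105)² = 0.1588 kg·m².
Taking counterclockwise as positive: τ₁ = +(40.8)(0.105) = +4.284 N·m; τ₂ = +(36.2)(0.0459) = +1.662 N·m.
Net torque τ = 5.946 N·m.
α = τ/I = 5.946/0.1588 = 37.45 rad/s².

α ≈ 37.5 rad/s², counterclockwise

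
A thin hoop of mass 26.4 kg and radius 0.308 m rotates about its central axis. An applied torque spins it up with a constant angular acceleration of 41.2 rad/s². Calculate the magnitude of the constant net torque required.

τ ≈ 103 N·m

I = MR² = (26.4)(0.308)² = 2.504 kg·m².
τ = Iα = (2.504)(41.20) = 103.2 N·m.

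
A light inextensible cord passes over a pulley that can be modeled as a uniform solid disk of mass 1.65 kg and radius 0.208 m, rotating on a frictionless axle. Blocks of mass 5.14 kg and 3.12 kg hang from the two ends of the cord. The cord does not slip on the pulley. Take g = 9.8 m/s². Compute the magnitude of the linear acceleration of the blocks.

I = ½MR² = (1/2)(1.65)(0.208)² = 0.03569 kg·m².
Heavier block: m₁g − T₁ = m₁a. Lighter block: T₂ − m₂g = m₂a.
Pulley: (T₁ − T₂)R = Iα = I(a/R), so T₁ − T₂ = (I/R²)a = (1/2)M_p a = 0.8250·a.
Adding the three: (m₁ − m₂)g = (m₁ + m₂ + 0.8250)a, so a = (5.14 − 3.12)(9.8)/(5.14 + 3.12 + 0.8250) = 2.179 m/s².

a ≈ 2.18 m/s²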